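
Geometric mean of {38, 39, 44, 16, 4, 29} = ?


Product = 38 × 39 × 44 × 16 × 4 × 29 = 121026048
GM = 121026048^(1/6) = 22.2406

GM = 22.2406


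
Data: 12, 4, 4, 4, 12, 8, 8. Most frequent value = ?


Frequencies: 4:3, 8:2, 12:2
Max frequency = 3
Mode = 4

Mode = 4


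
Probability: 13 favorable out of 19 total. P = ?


P = 13/19 = 0.6842

P = 0.6842


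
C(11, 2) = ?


C(11,2) = 11!/(2! × 9!)
= 39916800/(2 × 362880)
= 55

C(11,2) = 55


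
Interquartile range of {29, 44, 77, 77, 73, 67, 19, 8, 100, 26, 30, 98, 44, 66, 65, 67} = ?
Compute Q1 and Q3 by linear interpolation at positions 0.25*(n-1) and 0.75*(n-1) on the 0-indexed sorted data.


Sorted: 8, 19, 26, 29, 30, 44, 44, 65, 66, 67, 67, 73, 77, 77, 98, 100
Q1 (25th %ile) = 29.7500
Q3 (75th %ile) = 74.0000
IQR = 74.0000 - 29.7500 = 44.2500

IQR = 44.2500


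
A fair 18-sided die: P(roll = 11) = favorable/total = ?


Favorable outcomes (roll = 11): 1
Total outcomes = 18
P = 1/18 = 0.0556

P = 0.0556


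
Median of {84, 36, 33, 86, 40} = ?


Sorted: 33, 36, 40, 84, 86
n = 5 (odd)
Middle value = 40

Median = 40


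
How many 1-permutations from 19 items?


P(19,1) = 19!/18!
= 121645100408832000/6402373705728000
= 19

P(19,1) = 19


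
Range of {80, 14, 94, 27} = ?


Max = 94, Min = 14
Range = 94 - 14 = 80

Range = 80


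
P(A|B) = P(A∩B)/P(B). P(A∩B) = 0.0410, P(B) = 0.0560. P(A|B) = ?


P(A|B) = 0.0410/0.0560 = 0.7321

P(A|B) = 0.7321


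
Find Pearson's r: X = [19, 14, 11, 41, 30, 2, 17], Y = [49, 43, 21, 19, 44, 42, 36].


Mean X = 19.1429, Mean Y = 36.2857
SD X = 11.873483, SD Y = 10.898418
Cov = -43.326531
r = -43.326531/(11.873483*10.898418) = -0.3348

r = -0.3348


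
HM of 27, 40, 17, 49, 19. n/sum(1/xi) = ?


Sum of reciprocals = 1/27 + 1/40 + 1/17 + 1/49 + 1/19 = 0.193900
HM = 5/0.193900 = 25.7864

HM = 25.7864


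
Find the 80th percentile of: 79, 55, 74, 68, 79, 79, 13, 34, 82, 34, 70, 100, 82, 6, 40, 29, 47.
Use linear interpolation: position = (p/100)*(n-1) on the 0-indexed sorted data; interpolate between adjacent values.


Sorted: 6, 13, 29, 34, 34, 40, 47, 55, 68, 70, 74, 79, 79, 79, 82, 82, 100
n = 17
Index = 80/100 * 16 = 12.8000
Lower = data[12] = 79, Upper = data[13] = 79
P80 = 79 + 0.8000*(0) = 79.0000

P80 = 79.0000


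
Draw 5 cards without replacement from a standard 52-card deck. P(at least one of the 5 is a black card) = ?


P(at least one) = 1 - P(none)
P(none) = (26/52) × (25/51) × (24/50) × (23/49) × (22/48) = 0.025310
P(at least one) = 1 - 0.025310 = 0.9747

P = 0.9747


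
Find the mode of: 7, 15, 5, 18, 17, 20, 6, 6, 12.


Frequencies: 5:1, 6:2, 7:1, 12:1, 15:1, 17:1, 18:1, 20:1
Max frequency = 2
Mode = 6

Mode = 6


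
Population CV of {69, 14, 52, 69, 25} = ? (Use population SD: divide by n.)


Mean = 45.8000
SD = 22.6221
CV = (22.6221/45.8000)*100 = 49.3933%

CV = 49.3933%


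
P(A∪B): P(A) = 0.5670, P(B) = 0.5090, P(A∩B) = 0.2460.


P(A∪B) = 0.5670 + 0.5090 - 0.2460
= 1.0760 - 0.2460
= 0.8300

P(A∪B) = 0.8300


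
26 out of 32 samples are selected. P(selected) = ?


P = 26/32 = 0.8125

P = 0.8125


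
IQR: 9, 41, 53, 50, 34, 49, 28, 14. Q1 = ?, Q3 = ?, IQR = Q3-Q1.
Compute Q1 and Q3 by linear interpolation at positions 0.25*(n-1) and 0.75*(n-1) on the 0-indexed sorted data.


Sorted: 9, 14, 28, 34, 41, 49, 50, 53
Q1 (25th %ile) = 24.5000
Q3 (75th %ile) = 49.2500
IQR = 49.2500 - 24.5000 = 24.7500

IQR = 24.7500


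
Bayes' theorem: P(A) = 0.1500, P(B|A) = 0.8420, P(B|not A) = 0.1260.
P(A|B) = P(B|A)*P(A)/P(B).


P(B) = P(B|A)*P(A) + P(B|A')*P(A')
= 0.8420*0.1500 + 0.1260*0.8500
= 0.126300 + 0.107100 = 0.233400
P(A|B) = 0.126300/0.233400 = 0.5411

P(A|B) = 0.5411


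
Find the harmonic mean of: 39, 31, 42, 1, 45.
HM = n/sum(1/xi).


Sum of reciprocals = 1/39 + 1/31 + 1/42 + 1/1 + 1/45 = 1.103931
HM = 5/1.103931 = 4.5293

HM = 4.5293


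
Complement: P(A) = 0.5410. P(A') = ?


P(not A) = 1 - 0.5410 = 0.4590

P(not A) = 0.4590


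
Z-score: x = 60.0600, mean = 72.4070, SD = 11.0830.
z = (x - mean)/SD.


z = (60.0600 - 72.4070)/11.0830
= -12.3470/11.0830
= -1.1140

z = -1.1140


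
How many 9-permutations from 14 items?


P(14,9) = 14!/5!
= 87178291200/120
= 726485760

P(14,9) = 726485760


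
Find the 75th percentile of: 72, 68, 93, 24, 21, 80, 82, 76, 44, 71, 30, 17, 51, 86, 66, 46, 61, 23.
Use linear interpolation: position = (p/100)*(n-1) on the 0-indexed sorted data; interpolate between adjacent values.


Sorted: 17, 21, 23, 24, 30, 44, 46, 51, 61, 66, 68, 71, 72, 76, 80, 82, 86, 93
n = 18
Index = 75/100 * 17 = 12.7500
Lower = data[12] = 72, Upper = data[13] = 76
P75 = 72 + 0.7500*(4) = 75.0000

P75 = 75.0000


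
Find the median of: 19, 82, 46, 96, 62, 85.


Sorted: 19, 46, 62, 82, 85, 96
n = 6 (even)
Middle values: 62 and 82
Median = (62+82)/2 = 72.0000

Median = 72.0000


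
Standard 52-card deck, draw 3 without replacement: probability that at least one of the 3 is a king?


P(at least one) = 1 - P(none)
P(none) = (48/52) × (47/51) × (46/50) = 0.782624
P(at least one) = 1 - 0.782624 = 0.2174

P = 0.2174


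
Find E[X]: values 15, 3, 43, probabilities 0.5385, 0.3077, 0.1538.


E[X] = 15*0.5385 + 3*0.3077 + 43*0.1538
= 8.0775 + 0.9231 + 6.6134
= 15.6140

E[X] = 15.6140


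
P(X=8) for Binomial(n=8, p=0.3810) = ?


C(8,8) = 1
p^8 = 0.000444
(1-p)^0 = 1.000000
P = 1 * 0.000444 * 1.000000 = 0.0004

P(X=8) = 0.0004


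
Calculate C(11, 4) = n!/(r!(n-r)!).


C(11,4) = 11!/(4! × 7!)
= 39916800/(24 × 5040)
= 330

C(11,4) = 330


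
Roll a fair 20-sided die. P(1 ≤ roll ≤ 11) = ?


Favorable outcomes (1 ≤ roll ≤ 11): 11
Total outcomes = 20
P = 11/20 = 0.5500

P = 0.5500


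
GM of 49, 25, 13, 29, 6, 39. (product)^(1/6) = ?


Product = 49 × 25 × 13 × 29 × 6 × 39 = 108067050
GM = 108067050^(1/6) = 21.8247

GM = 21.8247


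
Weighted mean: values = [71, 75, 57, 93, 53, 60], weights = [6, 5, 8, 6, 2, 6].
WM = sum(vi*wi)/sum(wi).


Numerator = 71*6 + 75*5 + 57*8 + 93*6 + 53*2 + 60*6 = 2281
Denominator = 6 + 5 + 8 + 6 + 2 + 6 = 33
WM = 2281/33 = 69.1212

WM = 69.1212


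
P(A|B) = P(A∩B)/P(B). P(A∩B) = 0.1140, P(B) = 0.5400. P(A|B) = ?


P(A|B) = 0.1140/0.5400 = 0.2111

P(A|B) = 0.2111


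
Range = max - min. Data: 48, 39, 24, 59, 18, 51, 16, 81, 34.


Max = 81, Min = 16
Range = 81 - 16 = 65

Range = 65


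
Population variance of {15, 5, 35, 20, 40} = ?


Mean = 23.0000
Squared deviations: 64.0000, 324.0000, 144.0000, 9.0000, 289.0000
Sum = 830.0000
Variance = 830.0000/5 = 166.0000

Variance = 166.0000


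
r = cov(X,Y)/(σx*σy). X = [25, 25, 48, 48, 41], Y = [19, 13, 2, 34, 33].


Mean X = 37.4000, Mean Y = 20.2000
SD X = 10.442222, SD Y = 12.155657
Cov = 20.720000
r = 20.720000/(10.442222*12.155657) = 0.1632

r = 0.1632


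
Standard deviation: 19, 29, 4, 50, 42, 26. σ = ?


Mean = 28.3333
Variance = 223.5556
SD = sqrt(223.5556) = 14.9518

SD = 14.9518


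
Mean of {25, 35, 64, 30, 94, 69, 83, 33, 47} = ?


Sum = 25 + 35 + 64 + 30 + 94 + 69 + 83 + 33 + 47 = 480
n = 9
Mean = 480/9 = 53.3333

Mean = 53.3333


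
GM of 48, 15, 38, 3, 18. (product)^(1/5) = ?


Product = 48 × 15 × 38 × 3 × 18 = 1477440
GM = 1477440^(1/5) = 17.1357

GM = 17.1357


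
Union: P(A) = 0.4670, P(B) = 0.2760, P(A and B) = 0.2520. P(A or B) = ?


P(A∪B) = 0.4670 + 0.2760 - 0.2520
= 0.7430 - 0.2520
= 0.4910

P(A∪B) = 0.4910


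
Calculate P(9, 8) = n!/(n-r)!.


P(9,8) = 9!/1!
= 362880/1
= 362880

P(9,8) = 362880


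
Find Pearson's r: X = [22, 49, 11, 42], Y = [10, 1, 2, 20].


Mean X = 31.0000, Mean Y = 8.2500
SD X = 15.215124, SD Y = 7.628073
Cov = 27.000000
r = 27.000000/(15.215124*7.628073) = 0.2326

r = 0.2326


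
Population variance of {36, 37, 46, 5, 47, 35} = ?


Mean = 34.3333
Squared deviations: 2.7778, 7.1111, 136.1111, 860.4444, 160.4444, 0.4444
Sum = 1167.3333
Variance = 1167.3333/6 = 194.5556

Variance = 194.5556


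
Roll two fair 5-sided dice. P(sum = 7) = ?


Total outcomes = 5×5 = 25
Favorable (sum = 7): 4
P = 4/25 = 0.1600

P = 0.1600


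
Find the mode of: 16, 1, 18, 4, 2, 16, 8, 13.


Frequencies: 1:1, 2:1, 4:1, 8:1, 13:1, 16:2, 18:1
Max frequency = 2
Mode = 16

Mode = 16


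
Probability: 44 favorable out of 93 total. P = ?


P = 44/93 = 0.4731

P = 0.4731


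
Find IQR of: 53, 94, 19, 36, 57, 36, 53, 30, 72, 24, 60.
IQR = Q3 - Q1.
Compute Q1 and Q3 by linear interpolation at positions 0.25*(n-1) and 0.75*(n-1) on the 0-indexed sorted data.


Sorted: 19, 24, 30, 36, 36, 53, 53, 57, 60, 72, 94
Q1 (25th %ile) = 33.0000
Q3 (75th %ile) = 58.5000
IQR = 58.5000 - 33.0000 = 25.5000

IQR = 25.5000


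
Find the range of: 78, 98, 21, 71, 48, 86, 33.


Max = 98, Min = 21
Range = 98 - 21 = 77

Range = 77


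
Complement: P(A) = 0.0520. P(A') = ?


P(not A) = 1 - 0.0520 = 0.9480

P(not A) = 0.9480


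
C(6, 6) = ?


C(6,6) = 6!/(6! × 0!)
= 720/(720 × 1)
= 1

C(6,6) = 1


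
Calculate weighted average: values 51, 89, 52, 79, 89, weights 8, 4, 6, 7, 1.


Numerator = 51*8 + 89*4 + 52*6 + 79*7 + 89*1 = 1718
Denominator = 8 + 4 + 6 + 7 + 1 = 26
WM = 1718/26 = 66.0769

WM = 66.0769


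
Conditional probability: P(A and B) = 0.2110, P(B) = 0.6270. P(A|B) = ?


P(A|B) = 0.2110/0.6270 = 0.3365

P(A|B) = 0.3365


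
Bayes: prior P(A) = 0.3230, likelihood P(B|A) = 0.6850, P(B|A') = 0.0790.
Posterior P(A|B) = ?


P(B) = P(B|A)*P(A) + P(B|A')*P(A')
= 0.6850*0.3230 + 0.0790*0.6770
= 0.221255 + 0.053483 = 0.274738
P(A|B) = 0.221255/0.274738 = 0.8053

P(A|B) = 0.8053


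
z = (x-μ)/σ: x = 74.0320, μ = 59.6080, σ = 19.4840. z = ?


z = (74.0320 - 59.6080)/19.4840
= 14.4240/19.4840
= 0.7403

z = 0.7403


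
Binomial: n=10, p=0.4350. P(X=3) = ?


C(10,3) = 120
p^3 = 0.082313
(1-p)^7 = 0.018380
P = 120 * 0.082313 * 0.018380 = 0.1815

P(X=3) = 0.1815


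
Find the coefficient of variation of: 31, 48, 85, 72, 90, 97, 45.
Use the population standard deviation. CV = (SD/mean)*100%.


Mean = 66.8571
SD = 23.6609
CV = (23.6609/66.8571)*100 = 35.3902%

CV = 35.3902%


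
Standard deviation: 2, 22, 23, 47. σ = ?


Mean = 23.5000
Variance = 254.2500
SD = sqrt(254.2500) = 15.9452

SD = 15.9452


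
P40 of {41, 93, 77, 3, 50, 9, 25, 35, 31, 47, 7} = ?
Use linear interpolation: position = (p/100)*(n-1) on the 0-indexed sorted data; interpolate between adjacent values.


Sorted: 3, 7, 9, 25, 31, 35, 41, 47, 50, 77, 93
n = 11
Index = 40/100 * 10 = 4.0000
Lower = data[4] = 31, Upper = data[5] = 35
P40 = 31 + 0*(4) = 31.0000

P40 = 31.0000


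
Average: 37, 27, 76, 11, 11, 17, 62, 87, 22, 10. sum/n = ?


Sum = 37 + 27 + 76 + 11 + 11 + 17 + 62 + 87 + 22 + 10 = 360
n = 10
Mean = 360/10 = 36.0000

Mean = 36.0000


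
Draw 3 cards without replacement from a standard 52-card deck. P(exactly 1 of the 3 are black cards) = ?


Hypergeometric: P(X=1) = C(26,1)·C(26,2) / C(52,3)
= 26 × 325 / 22100
= 8450/22100 = 0.3824

P = 0.3824


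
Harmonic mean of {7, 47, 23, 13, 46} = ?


Sum of reciprocals = 1/7 + 1/47 + 1/23 + 1/13 + 1/46 = 0.306274
HM = 5/0.306274 = 16.3252

HM = 16.3252


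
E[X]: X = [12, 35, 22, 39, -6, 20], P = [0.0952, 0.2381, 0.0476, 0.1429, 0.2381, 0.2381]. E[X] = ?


E[X] = 12*0.0952 + 35*0.2381 + 22*0.0476 + 39*0.1429 - 6*0.2381 + 20*0.2381
= 1.1424 + 8.3335 + 1.0472 + 5.5731 - 1.4286 + 4.7620
= 19.4296

E[X] = 19.4296


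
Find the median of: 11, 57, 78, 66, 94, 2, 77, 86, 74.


Sorted: 2, 11, 57, 66, 74, 77, 78, 86, 94
n = 9 (odd)
Middle value = 74

Median = 74


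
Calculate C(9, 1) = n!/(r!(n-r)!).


C(9,1) = 9!/(1! × 8!)
= 362880/(1 × 40320)
= 9

C(9,1) = 9


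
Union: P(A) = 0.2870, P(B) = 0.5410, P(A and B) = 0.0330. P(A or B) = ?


P(A∪B) = 0.2870 + 0.5410 - 0.0330
= 0.8280 - 0.0330
= 0.7950

P(A∪B) = 0.7950


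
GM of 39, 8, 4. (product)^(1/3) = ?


Product = 39 × 8 × 4 = 1248
GM = 1248^(1/3) = 10.7664

GM = 10.7664


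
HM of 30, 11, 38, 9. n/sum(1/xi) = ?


Sum of reciprocals = 1/30 + 1/11 + 1/38 + 1/9 = 0.261669
HM = 4/0.261669 = 15.2865

HM = 15.2865


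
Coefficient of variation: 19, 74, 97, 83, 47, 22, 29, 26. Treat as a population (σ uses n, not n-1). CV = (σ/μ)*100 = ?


Mean = 49.6250
SD = 28.8181
CV = (28.8181/49.6250)*100 = 58.0718%

CV = 58.0718%


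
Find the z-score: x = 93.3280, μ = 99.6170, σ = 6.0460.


z = (93.3280 - 99.6170)/6.0460
= -6.2890/6.0460
= -1.0402

z = -1.0402


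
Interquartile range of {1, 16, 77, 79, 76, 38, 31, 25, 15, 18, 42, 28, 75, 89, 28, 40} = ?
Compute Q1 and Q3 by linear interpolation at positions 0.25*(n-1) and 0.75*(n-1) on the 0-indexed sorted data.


Sorted: 1, 15, 16, 18, 25, 28, 28, 31, 38, 40, 42, 75, 76, 77, 79, 89
Q1 (25th %ile) = 23.2500
Q3 (75th %ile) = 75.2500
IQR = 75.2500 - 23.2500 = 52.0000

IQR = 52.0000


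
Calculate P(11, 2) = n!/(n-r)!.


P(11,2) = 11!/9!
= 39916800/362880
= 110

P(11,2) = 110


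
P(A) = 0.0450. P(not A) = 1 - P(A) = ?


P(not A) = 1 - 0.0450 = 0.9550

P(not A) = 0.9550


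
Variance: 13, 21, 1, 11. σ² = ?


Mean = 11.5000
Squared deviations: 2.2500, 90.2500, 110.2500, 0.2500
Sum = 203.0000
Variance = 203.0000/4 = 50.7500

Variance = 50.7500


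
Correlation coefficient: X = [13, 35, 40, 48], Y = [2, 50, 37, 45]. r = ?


Mean X = 34.0000, Mean Y = 33.5000
SD X = 12.980755, SD Y = 18.768324
Cov = 215.000000
r = 215.000000/(12.980755*18.768324) = 0.8825

r = 0.8825


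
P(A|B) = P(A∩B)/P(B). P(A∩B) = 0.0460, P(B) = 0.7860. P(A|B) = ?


P(A|B) = 0.0460/0.7860 = 0.0585

P(A|B) = 0.0585


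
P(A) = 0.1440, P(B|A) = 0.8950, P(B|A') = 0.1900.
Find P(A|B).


P(B) = P(B|A)*P(A) + P(B|A')*P(A')
= 0.8950*0.1440 + 0.1900*0.8560
= 0.128880 + 0.162640 = 0.291520
P(A|B) = 0.128880/0.291520 = 0.4421

P(A|B) = 0.4421


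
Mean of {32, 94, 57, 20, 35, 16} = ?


Sum = 32 + 94 + 57 + 20 + 35 + 16 = 254
n = 6
Mean = 254/6 = 42.3333

Mean = 42.3333


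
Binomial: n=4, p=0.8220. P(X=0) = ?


C(4,0) = 1
p^0 = 1.000000
(1-p)^4 = 0.001004
P = 1 * 1.000000 * 0.001004 = 0.0010

P(X=0) = 0.0010


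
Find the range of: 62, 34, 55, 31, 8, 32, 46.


Max = 62, Min = 8
Range = 62 - 8 = 54

Range = 54


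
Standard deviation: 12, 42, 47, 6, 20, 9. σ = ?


Mean = 22.6667
Variance = 258.5556
SD = sqrt(258.5556) = 16.0797

SD = 16.0797


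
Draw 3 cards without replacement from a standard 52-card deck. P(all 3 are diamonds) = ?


P(all diamonds) = (13/52) × (12/51) × (11/50)
= 0.0129

P = 0.0129


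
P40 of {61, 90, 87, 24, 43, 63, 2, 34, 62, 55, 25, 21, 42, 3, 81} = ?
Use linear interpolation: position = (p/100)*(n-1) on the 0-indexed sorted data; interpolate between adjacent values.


Sorted: 2, 3, 21, 24, 25, 34, 42, 43, 55, 61, 62, 63, 81, 87, 90
n = 15
Index = 40/100 * 14 = 5.6000
Lower = data[5] = 34, Upper = data[6] = 42
P40 = 34 + 0.6000*(8) = 38.8000

P40 = 38.8000


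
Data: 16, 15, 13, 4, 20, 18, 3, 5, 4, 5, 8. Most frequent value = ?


Frequencies: 3:1, 4:2, 5:2, 8:1, 13:1, 15:1, 16:1, 18:1, 20:1
Max frequency = 2
Mode = 4, 5

Mode = 4, 5


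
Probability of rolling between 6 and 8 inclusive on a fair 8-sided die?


Favorable outcomes (6 ≤ roll ≤ 8): 3
Total outcomes = 8
P = 3/8 = 0.3750

P = 0.3750


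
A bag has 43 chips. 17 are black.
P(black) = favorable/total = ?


P = 17/43 = 0.3953

P = 0.3953


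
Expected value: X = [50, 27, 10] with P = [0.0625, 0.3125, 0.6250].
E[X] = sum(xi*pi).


E[X] = 50*0.0625 + 27*0.3125 + 10*0.6250
= 3.1250 + 8.4375 + 6.2500
= 17.8125

E[X] = 17.8125


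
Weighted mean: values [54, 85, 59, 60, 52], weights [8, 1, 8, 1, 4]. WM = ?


Numerator = 54*8 + 85*1 + 59*8 + 60*1 + 52*4 = 1257
Denominator = 8 + 1 + 8 + 1 + 4 = 22
WM = 1257/22 = 57.1364

WM = 57.1364


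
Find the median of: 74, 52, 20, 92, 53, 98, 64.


Sorted: 20, 52, 53, 64, 74, 92, 98
n = 7 (odd)
Middle value = 64

Median = 64


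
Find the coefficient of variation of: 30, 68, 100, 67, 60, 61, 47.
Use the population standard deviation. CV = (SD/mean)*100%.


Mean = 61.8571
SD = 19.8525
CV = (19.8525/61.8571)*100 = 32.0941%

CV = 32.0941%


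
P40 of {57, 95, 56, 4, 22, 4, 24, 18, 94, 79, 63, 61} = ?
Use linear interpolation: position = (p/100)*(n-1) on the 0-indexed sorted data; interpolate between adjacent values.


Sorted: 4, 4, 18, 22, 24, 56, 57, 61, 63, 79, 94, 95
n = 12
Index = 40/100 * 11 = 4.4000
Lower = data[4] = 24, Upper = data[5] = 56
P40 = 24 + 0.4000*(32) = 36.8000

P40 = 36.8000


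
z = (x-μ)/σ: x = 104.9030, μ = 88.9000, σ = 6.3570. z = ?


z = (104.9030 - 88.9000)/6.3570
= 16.0030/6.3570
= 2.5174

z = 2.5174


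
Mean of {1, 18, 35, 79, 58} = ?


Sum = 1 + 18 + 35 + 79 + 58 = 191
n = 5
Mean = 191/5 = 38.2000

Mean = 38.2000


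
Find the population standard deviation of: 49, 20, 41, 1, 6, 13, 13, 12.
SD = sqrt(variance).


Mean = 19.3750
Variance = 249.7344
SD = sqrt(249.7344) = 15.8030

SD = 15.8030


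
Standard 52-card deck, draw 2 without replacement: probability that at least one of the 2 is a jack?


P(at least one) = 1 - P(none)
P(none) = (48/52) × (47/51) = 0.850679
P(at least one) = 1 - 0.850679 = 0.1493

P = 0.1493


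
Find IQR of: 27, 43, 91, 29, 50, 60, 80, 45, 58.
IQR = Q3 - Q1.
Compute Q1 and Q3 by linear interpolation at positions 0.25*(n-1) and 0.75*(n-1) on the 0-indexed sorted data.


Sorted: 27, 29, 43, 45, 50, 58, 60, 80, 91
Q1 (25th %ile) = 43.0000
Q3 (75th %ile) = 60.0000
IQR = 60.0000 - 43.0000 = 17.0000

IQR = 17.0000


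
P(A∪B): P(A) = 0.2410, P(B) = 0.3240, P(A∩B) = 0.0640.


P(A∪B) = 0.2410 + 0.3240 - 0.0640
= 0.5650 - 0.0640
= 0.5010

P(A∪B) = 0.5010


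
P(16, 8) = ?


P(16,8) = 16!/8!
= 20922789888000/40320
= 518918400

P(16,8) = 518918400


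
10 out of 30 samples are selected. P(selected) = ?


P = 10/30 = 0.3333

P = 0.3333


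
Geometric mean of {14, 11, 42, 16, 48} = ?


Product = 14 × 11 × 42 × 16 × 48 = 4967424
GM = 4967424^(1/5) = 21.8387

GM = 21.8387


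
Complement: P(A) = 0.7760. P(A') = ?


P(not A) = 1 - 0.7760 = 0.2240

P(not A) = 0.2240


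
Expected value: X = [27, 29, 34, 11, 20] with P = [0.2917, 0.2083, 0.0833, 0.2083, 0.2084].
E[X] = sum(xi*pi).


E[X] = 27*0.2917 + 29*0.2083 + 34*0.0833 + 11*0.2083 + 20*0.2084
= 7.8759 + 6.0407 + 2.8322 + 2.2913 + 4.1680
= 23.2081

E[X] = 23.2081


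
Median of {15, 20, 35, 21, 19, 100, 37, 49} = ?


Sorted: 15, 19, 20, 21, 35, 37, 49, 100
n = 8 (even)
Middle values: 21 and 35
Median = (21+35)/2 = 28.0000

Median = 28.0000


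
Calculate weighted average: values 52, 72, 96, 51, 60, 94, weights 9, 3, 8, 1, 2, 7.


Numerator = 52*9 + 72*3 + 96*8 + 51*1 + 60*2 + 94*7 = 2281
Denominator = 9 + 3 + 8 + 1 + 2 + 7 = 30
WM = 2281/30 = 76.0333

WM = 76.0333


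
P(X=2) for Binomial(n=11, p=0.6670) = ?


C(11,2) = 55
p^2 = 0.444889
(1-p)^9 = 5.034984e-05
P = 55 * 0.444889 * 5.034984e-05 = 0.0012

P(X=2) = 0.0012


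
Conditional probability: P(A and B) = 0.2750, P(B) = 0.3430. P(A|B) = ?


P(A|B) = 0.2750/0.3430 = 0.8017

P(A|B) = 0.8017


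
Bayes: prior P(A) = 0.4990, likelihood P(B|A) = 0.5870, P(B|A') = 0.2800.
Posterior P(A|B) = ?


P(B) = P(B|A)*P(A) + P(B|A')*P(A')
= 0.5870*0.4990 + 0.2800*0.5010
= 0.292913 + 0.140280 = 0.433193
P(A|B) = 0.292913/0.433193 = 0.6762

P(A|B) = 0.6762


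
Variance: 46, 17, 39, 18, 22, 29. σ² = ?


Mean = 28.5000
Squared deviations: 306.2500, 132.2500, 110.2500, 110.2500, 42.2500, 0.2500
Sum = 701.5000
Variance = 701.5000/6 = 116.9167

Variance = 116.9167


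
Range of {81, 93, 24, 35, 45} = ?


Max = 93, Min = 24
Range = 93 - 24 = 69

Range = 69


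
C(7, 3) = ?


C(7,3) = 7!/(3! × 4!)
= 5040/(6 × 24)
= 35

C(7,3) = 35


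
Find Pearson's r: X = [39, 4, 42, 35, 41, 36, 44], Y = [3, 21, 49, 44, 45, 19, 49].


Mean X = 34.4286, Mean Y = 32.8571
SD X = 12.771141, SD Y = 16.974170
Cov = 80.775510
r = 80.775510/(12.771141*16.974170) = 0.3726

r = 0.3726


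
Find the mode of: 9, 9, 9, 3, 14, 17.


Frequencies: 3:1, 9:3, 14:1, 17:1
Max frequency = 3
Mode = 9

Mode = 9


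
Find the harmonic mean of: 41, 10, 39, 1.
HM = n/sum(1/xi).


Sum of reciprocals = 1/41 + 1/10 + 1/39 + 1/1 = 1.150031
HM = 4/1.150031 = 3.4782

HM = 3.4782


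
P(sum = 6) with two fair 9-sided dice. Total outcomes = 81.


Total outcomes = 9×9 = 81
Favorable (sum = 6): 5
P = 5/81 = 0.0617

P = 0.0617


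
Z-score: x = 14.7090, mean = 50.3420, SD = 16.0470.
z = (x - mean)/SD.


z = (14.7090 - 50.3420)/16.0470
= -35.6330/16.0470
= -2.2205

z = -2.2205


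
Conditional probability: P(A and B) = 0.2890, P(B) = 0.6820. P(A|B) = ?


P(A|B) = 0.2890/0.6820 = 0.4238

P(A|B) = 0.4238


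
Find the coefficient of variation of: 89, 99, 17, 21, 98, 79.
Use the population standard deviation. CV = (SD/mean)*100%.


Mean = 67.1667
SD = 34.7103
CV = (34.7103/67.1667)*100 = 51.6779%

CV = 51.6779%


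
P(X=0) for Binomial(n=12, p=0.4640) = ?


C(12,0) = 1
p^0 = 1.000000
(1-p)^12 = 0.000562
P = 1 * 1.000000 * 0.000562 = 0.0006

P(X=0) = 0.0006


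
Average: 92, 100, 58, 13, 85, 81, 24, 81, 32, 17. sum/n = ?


Sum = 92 + 100 + 58 + 13 + 85 + 81 + 24 + 81 + 32 + 17 = 583
n = 10
Mean = 583/10 = 58.3000

Mean = 58.3000


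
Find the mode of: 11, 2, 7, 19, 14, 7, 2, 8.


Frequencies: 2:2, 7:2, 8:1, 11:1, 14:1, 19:1
Max frequency = 2
Mode = 2, 7

Mode = 2, 7


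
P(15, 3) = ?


P(15,3) = 15!/12!
= 1307674368000/479001600
= 2730

P(15,3) = 2730


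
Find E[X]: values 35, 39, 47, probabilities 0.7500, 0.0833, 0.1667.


E[X] = 35*0.7500 + 39*0.0833 + 47*0.1667
= 26.2500 + 3.2487 + 7.8349
= 37.3336

E[X] = 37.3336


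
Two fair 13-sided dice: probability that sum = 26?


Total outcomes = 13×13 = 169
Favorable (sum = 26): 1
P = 1/169 = 0.0059

P = 0.0059


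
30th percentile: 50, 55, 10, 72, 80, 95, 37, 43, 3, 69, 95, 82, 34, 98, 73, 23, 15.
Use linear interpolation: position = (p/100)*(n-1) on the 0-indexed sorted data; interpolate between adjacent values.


Sorted: 3, 10, 15, 23, 34, 37, 43, 50, 55, 69, 72, 73, 80, 82, 95, 95, 98
n = 17
Index = 30/100 * 16 = 4.8000
Lower = data[4] = 34, Upper = data[5] = 37
P30 = 34 + 0.8000*(3) = 36.4000

P30 = 36.4000


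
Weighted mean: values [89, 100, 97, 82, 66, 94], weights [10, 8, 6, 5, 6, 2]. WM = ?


Numerator = 89*10 + 100*8 + 97*6 + 82*5 + 66*6 + 94*2 = 3266
Denominator = 10 + 8 + 6 + 5 + 6 + 2 = 37
WM = 3266/37 = 88.2703

WM = 88.2703


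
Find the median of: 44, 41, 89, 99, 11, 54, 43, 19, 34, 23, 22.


Sorted: 11, 19, 22, 23, 34, 41, 43, 44, 54, 89, 99
n = 11 (odd)
Middle value = 41

Median = 41


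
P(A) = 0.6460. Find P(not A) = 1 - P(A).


P(not A) = 1 - 0.6460 = 0.3540

P(not A) = 0.3540


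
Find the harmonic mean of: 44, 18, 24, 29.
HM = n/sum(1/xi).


Sum of reciprocals = 1/44 + 1/18 + 1/24 + 1/29 = 0.154432
HM = 4/0.154432 = 25.9013

HM = 25.9013


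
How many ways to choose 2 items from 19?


C(19,2) = 19!/(2! × 17!)
= 121645100408832000/(2 × 355687428096000)
= 171

C(19,2) = 171


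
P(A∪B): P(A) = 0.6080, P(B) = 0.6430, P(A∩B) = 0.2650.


P(A∪B) = 0.6080 + 0.6430 - 0.2650
= 1.2510 - 0.2650
= 0.9860

P(A∪B) = 0.9860


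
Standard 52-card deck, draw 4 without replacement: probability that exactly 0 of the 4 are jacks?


Hypergeometric: P(X=0) = C(4,0)·C(48,4) / C(52,4)
= 1 × 194580 / 270725
= 194580/270725 = 0.7187

P = 0.7187


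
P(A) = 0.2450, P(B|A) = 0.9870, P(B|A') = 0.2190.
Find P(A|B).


P(B) = P(B|A)*P(A) + P(B|A')*P(A')
= 0.9870*0.2450 + 0.2190*0.7550
= 0.241815 + 0.165345 = 0.407160
P(A|B) = 0.241815/0.407160 = 0.5939

P(A|B) = 0.5939


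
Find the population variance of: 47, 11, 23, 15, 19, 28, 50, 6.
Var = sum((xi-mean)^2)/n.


Mean = 24.8750
Squared deviations: 489.5156, 192.5156, 3.5156, 97.5156, 34.5156, 9.7656, 631.2656, 356.2656
Sum = 1814.8750
Variance = 1814.8750/8 = 226.8594

Variance = 226.8594


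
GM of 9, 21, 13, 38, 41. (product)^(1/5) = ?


Product = 9 × 21 × 13 × 38 × 41 = 3828006
GM = 3828006^(1/5) = 20.7298

GM = 20.7298


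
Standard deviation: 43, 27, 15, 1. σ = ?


Mean = 21.5000
Variance = 238.7500
SD = sqrt(238.7500) = 15.4515

SD = 15.4515


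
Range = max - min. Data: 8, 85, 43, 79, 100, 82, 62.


Max = 100, Min = 8
Range = 100 - 8 = 92

Range = 92


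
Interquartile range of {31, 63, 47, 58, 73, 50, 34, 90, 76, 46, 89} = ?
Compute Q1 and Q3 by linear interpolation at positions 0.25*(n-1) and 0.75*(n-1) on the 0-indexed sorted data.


Sorted: 31, 34, 46, 47, 50, 58, 63, 73, 76, 89, 90
Q1 (25th %ile) = 46.5000
Q3 (75th %ile) = 74.5000
IQR = 74.5000 - 46.5000 = 28.0000

IQR = 28.0000


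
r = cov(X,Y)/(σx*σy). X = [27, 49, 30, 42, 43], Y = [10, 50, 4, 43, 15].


Mean X = 38.2000, Mean Y = 24.4000
SD X = 8.328265, SD Y = 18.510538
Cov = 126.120000
r = 126.120000/(8.328265*18.510538) = 0.8181

r = 0.8181


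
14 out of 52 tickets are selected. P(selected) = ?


P = 14/52 = 0.2692

P = 0.2692


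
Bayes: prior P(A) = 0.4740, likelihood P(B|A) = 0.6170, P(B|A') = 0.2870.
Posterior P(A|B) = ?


P(B) = P(B|A)*P(A) + P(B|A')*P(A')
= 0.6170*0.4740 + 0.2870*0.5260
= 0.292458 + 0.150962 = 0.443420
P(A|B) = 0.292458/0.443420 = 0.6596

P(A|B) = 0.6596


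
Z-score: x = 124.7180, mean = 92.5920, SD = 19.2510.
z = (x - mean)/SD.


z = (124.7180 - 92.5920)/19.2510
= 32.1260/19.2510
= 1.6688

z = 1.6688


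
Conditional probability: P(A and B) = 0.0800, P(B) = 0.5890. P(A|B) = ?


P(A|B) = 0.0800/0.5890 = 0.1358

P(A|B) = 0.1358


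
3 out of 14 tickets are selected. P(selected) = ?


P = 3/14 = 0.2143

P = 0.2143


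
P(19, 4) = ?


P(19,4) = 19!/15!
= 121645100408832000/1307674368000
= 93024

P(19,4) = 93024


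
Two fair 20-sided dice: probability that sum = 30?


Total outcomes = 20×20 = 400
Favorable (sum = 30): 11
P = 11/400 = 0.0275

P = 0.0275


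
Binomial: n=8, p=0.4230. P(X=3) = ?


C(8,3) = 56
p^3 = 0.075687
(1-p)^5 = 0.063956
P = 56 * 0.075687 * 0.063956 = 0.2711

P(X=3) = 0.2711


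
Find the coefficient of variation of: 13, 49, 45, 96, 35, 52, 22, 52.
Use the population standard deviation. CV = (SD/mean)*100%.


Mean = 45.5000
SD = 23.3613
CV = (23.3613/45.5000)*100 = 51.3435%

CV = 51.3435%


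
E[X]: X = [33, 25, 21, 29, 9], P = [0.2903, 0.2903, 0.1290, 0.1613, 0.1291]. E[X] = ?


E[X] = 33*0.2903 + 25*0.2903 + 21*0.1290 + 29*0.1613 + 9*0.1291
= 9.5799 + 7.2575 + 2.7090 + 4.6777 + 1.1619
= 25.3860

E[X] = 25.3860


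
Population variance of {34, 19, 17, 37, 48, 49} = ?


Mean = 34.0000
Squared deviations: 0, 225.0000, 289.0000, 9.0000, 196.0000, 225.0000
Sum = 944.0000
Variance = 944.0000/6 = 157.3333

Variance = 157.3333


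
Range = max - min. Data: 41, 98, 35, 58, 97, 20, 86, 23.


Max = 98, Min = 20
Range = 98 - 20 = 78

Range = 78


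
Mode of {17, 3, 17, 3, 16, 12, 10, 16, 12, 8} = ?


Frequencies: 3:2, 8:1, 10:1, 12:2, 16:2, 17:2
Max frequency = 2
Mode = 3, 12, 16, 17

Mode = 3, 12, 16, 17


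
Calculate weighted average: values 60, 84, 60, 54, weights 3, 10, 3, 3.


Numerator = 60*3 + 84*10 + 60*3 + 54*3 = 1362
Denominator = 3 + 10 + 3 + 3 = 19
WM = 1362/19 = 71.6842

WM = 71.6842


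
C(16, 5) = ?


C(16,5) = 16!/(5! × 11!)
= 20922789888000/(120 × 39916800)
= 4368

C(16,5) = 4368


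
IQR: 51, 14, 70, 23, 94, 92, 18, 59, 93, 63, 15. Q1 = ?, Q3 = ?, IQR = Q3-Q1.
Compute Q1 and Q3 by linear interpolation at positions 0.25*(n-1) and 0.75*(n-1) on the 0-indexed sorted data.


Sorted: 14, 15, 18, 23, 51, 59, 63, 70, 92, 93, 94
Q1 (25th %ile) = 20.5000
Q3 (75th %ile) = 81.0000
IQR = 81.0000 - 20.5000 = 60.5000

IQR = 60.5000


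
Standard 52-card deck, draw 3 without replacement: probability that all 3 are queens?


P(all queens) = (4/52) × (3/51) × (2/50)
= 0.0002

P = 0.0002


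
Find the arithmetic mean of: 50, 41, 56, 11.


Sum = 50 + 41 + 56 + 11 = 158
n = 4
Mean = 158/4 = 39.5000

Mean = 39.5000


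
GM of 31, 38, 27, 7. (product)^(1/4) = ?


Product = 31 × 38 × 27 × 7 = 222642
GM = 222642^(1/4) = 21.7221

GM = 21.7221


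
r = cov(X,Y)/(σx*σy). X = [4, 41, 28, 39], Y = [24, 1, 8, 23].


Mean X = 28.0000, Mean Y = 14.0000
SD X = 14.713939, SD Y = 9.823441
Cov = -77.500000
r = -77.500000/(14.713939*9.823441) = -0.5362

r = -0.5362


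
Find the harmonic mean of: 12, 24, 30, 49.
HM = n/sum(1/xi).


Sum of reciprocals = 1/12 + 1/24 + 1/30 + 1/49 = 0.178741
HM = 4/0.178741 = 22.3787

HM = 22.3787


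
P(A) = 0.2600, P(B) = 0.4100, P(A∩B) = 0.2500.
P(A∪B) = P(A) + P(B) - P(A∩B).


P(A∪B) = 0.2600 + 0.4100 - 0.2500
= 0.6700 - 0.2500
= 0.4200

P(A∪B) = 0.4200


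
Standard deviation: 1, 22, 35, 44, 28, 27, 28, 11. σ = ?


Mean = 24.5000
Variance = 157.7500
SD = sqrt(157.7500) = 12.5599

SD = 12.5599


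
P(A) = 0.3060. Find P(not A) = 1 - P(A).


P(not A) = 1 - 0.3060 = 0.6940

P(not A) = 0.6940


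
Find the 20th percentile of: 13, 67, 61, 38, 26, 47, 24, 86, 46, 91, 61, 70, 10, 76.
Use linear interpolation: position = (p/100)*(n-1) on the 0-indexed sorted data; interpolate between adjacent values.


Sorted: 10, 13, 24, 26, 38, 46, 47, 61, 61, 67, 70, 76, 86, 91
n = 14
Index = 20/100 * 13 = 2.6000
Lower = data[2] = 24, Upper = data[3] = 26
P20 = 24 + 0.6000*(2) = 25.2000

P20 = 25.2000


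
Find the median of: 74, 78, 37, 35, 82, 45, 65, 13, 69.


Sorted: 13, 35, 37, 45, 65, 69, 74, 78, 82
n = 9 (odd)
Middle value = 65

Median = 65


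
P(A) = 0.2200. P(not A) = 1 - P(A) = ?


P(not A) = 1 - 0.2200 = 0.7800

P(not A) = 0.7800


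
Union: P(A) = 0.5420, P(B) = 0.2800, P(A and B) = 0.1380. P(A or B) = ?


P(A∪B) = 0.5420 + 0.2800 - 0.1380
= 0.8220 - 0.1380
= 0.6840

P(A∪B) = 0.6840


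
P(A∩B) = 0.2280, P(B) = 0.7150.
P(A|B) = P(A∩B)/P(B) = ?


P(A|B) = 0.2280/0.7150 = 0.3189

P(A|B) = 0.3189


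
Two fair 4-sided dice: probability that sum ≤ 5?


Total outcomes = 4×4 = 16
Favorable (sum ≤ 5): 10
P = 10/16 = 0.6250

P = 0.6250


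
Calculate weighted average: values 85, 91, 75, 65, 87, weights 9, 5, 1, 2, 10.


Numerator = 85*9 + 91*5 + 75*1 + 65*2 + 87*10 = 2295
Denominator = 9 + 5 + 1 + 2 + 10 = 27
WM = 2295/27 = 85.0000

WM = 85.0000


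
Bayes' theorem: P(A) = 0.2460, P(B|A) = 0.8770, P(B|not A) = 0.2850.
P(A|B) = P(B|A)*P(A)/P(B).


P(B) = P(B|A)*P(A) + P(B|A')*P(A')
= 0.8770*0.2460 + 0.2850*0.7540
= 0.215742 + 0.214890 = 0.430632
P(A|B) = 0.215742/0.430632 = 0.5010

P(A|B) = 0.5010


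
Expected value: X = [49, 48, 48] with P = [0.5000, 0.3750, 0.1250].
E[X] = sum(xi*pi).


E[X] = 49*0.5000 + 48*0.3750 + 48*0.1250
= 24.5000 + 18.0000 + 6.0000
= 48.5000

E[X] = 48.5000


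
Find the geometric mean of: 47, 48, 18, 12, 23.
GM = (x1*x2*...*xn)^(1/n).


Product = 47 × 48 × 18 × 12 × 23 = 11207808
GM = 11207808^(1/5) = 25.6983

GM = 25.6983


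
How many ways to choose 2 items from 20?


C(20,2) = 20!/(2! × 18!)
= 2432902008176640000/(2 × 6402373705728000)
= 190

C(20,2) = 190


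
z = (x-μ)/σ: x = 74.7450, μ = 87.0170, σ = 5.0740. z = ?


z = (74.7450 - 87.0170)/5.0740
= -12.2720/5.0740
= -2.4186

z = -2.4186


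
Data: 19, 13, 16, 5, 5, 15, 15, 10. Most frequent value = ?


Frequencies: 5:2, 10:1, 13:1, 15:2, 16:1, 19:1
Max frequency = 2
Mode = 5, 15

Mode = 5, 15


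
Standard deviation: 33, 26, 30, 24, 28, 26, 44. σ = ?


Mean = 30.1429
Variance = 39.5510
SD = sqrt(39.5510) = 6.2890

SD = 6.2890


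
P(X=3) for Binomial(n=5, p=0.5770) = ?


C(5,3) = 10
p^3 = 0.192100
(1-p)^2 = 0.178929
P = 10 * 0.192100 * 0.178929 = 0.3437

P(X=3) = 0.3437


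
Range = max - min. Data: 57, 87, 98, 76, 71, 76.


Max = 98, Min = 57
Range = 98 - 57 = 41

Range = 41


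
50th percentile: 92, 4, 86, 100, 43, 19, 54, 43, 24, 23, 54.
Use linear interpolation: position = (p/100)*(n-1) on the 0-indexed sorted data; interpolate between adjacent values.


Sorted: 4, 19, 23, 24, 43, 43, 54, 54, 86, 92, 100
n = 11
Index = 50/100 * 10 = 5.0000
Lower = data[5] = 43, Upper = data[6] = 54
P50 = 43 + 0*(11) = 43.0000

P50 = 43.0000


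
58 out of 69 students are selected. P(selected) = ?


P = 58/69 = 0.8406

P = 0.8406


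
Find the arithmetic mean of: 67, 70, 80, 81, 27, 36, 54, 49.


Sum = 67 + 70 + 80 + 81 + 27 + 36 + 54 + 49 = 464
n = 8
Mean = 464/8 = 58.0000

Mean = 58.0000


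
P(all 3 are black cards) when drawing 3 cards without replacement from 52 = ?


P(all black cards) = (26/52) × (25/51) × (24/50)
= 0.1176

P = 0.1176


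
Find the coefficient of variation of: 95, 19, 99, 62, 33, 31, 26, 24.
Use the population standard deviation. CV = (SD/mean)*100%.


Mean = 48.6250
SD = 30.4505
CV = (30.4505/48.6250)*100 = 62.6232%

CV = 62.6232%


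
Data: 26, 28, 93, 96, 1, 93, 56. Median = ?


Sorted: 1, 26, 28, 56, 93, 93, 96
n = 7 (odd)
Middle value = 56

Median = 56


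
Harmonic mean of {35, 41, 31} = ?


Sum of reciprocals = 1/35 + 1/41 + 1/31 = 0.085220
HM = 3/0.085220 = 35.2031

HM = 35.2031


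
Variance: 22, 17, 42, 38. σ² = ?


Mean = 29.7500
Squared deviations: 60.0625, 162.5625, 150.0625, 68.0625
Sum = 440.7500
Variance = 440.7500/4 = 110.1875

Variance = 110.1875


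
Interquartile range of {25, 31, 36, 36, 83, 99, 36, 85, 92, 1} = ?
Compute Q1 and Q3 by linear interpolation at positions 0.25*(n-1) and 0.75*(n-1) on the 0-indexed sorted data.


Sorted: 1, 25, 31, 36, 36, 36, 83, 85, 92, 99
Q1 (25th %ile) = 32.2500
Q3 (75th %ile) = 84.5000
IQR = 84.5000 - 32.2500 = 52.2500

IQR = 52.2500


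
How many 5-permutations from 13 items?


P(13,5) = 13!/8!
= 6227020800/40320
= 154440

P(13,5) = 154440


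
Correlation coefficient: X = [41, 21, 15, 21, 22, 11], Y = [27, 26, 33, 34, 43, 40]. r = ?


Mean X = 21.8333, Mean Y = 33.8333
SD X = 9.423670, SD Y = 6.202598
Cov = -30.694444
r = -30.694444/(9.423670*6.202598) = -0.5251

r = -0.5251


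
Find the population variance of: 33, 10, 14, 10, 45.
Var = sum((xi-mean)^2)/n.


Mean = 22.4000
Squared deviations: 112.3600, 153.7600, 70.5600, 153.7600, 510.7600
Sum = 1001.2000
Variance = 1001.2000/5 = 200.2400

Variance = 200.2400


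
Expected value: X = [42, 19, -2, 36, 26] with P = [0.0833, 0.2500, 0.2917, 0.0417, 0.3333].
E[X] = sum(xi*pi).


E[X] = 42*0.0833 + 19*0.2500 - 2*0.2917 + 36*0.0417 + 26*0.3333
= 3.4986 + 4.7500 - 0.5834 + 1.5012 + 8.6658
= 17.8322

E[X] = 17.8322


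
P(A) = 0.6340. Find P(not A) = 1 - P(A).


P(not A) = 1 - 0.6340 = 0.3660

P(not A) = 0.3660


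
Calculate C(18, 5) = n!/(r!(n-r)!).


C(18,5) = 18!/(5! × 13!)
= 6402373705728000/(120 × 6227020800)
= 8568

C(18,5) = 8568


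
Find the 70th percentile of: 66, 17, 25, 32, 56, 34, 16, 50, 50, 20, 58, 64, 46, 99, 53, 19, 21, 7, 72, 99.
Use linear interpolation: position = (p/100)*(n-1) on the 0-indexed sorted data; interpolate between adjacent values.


Sorted: 7, 16, 17, 19, 20, 21, 25, 32, 34, 46, 50, 50, 53, 56, 58, 64, 66, 72, 99, 99
n = 20
Index = 70/100 * 19 = 13.3000
Lower = data[13] = 56, Upper = data[14] = 58
P70 = 56 + 0.3000*(2) = 56.6000

P70 = 56.6000


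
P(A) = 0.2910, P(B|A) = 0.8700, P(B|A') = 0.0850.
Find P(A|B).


P(B) = P(B|A)*P(A) + P(B|A')*P(A')
= 0.8700*0.2910 + 0.0850*0.7090
= 0.253170 + 0.060265 = 0.313435
P(A|B) = 0.253170/0.313435 = 0.8077

P(A|B) = 0.8077


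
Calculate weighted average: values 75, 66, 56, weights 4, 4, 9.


Numerator = 75*4 + 66*4 + 56*9 = 1068
Denominator = 4 + 4 + 9 = 17
WM = 1068/17 = 62.8235

WM = 62.8235


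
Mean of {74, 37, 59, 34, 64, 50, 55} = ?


Sum = 74 + 37 + 59 + 34 + 64 + 50 + 55 = 373
n = 7
Mean = 373/7 = 53.2857

Mean = 53.2857


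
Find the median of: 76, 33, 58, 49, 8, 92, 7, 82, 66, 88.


Sorted: 7, 8, 33, 49, 58, 66, 76, 82, 88, 92
n = 10 (even)
Middle values: 58 and 66
Median = (58+66)/2 = 62.0000

Median = 62.0000


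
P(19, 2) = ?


P(19,2) = 19!/17!
= 121645100408832000/355687428096000
= 342

P(19,2) = 342


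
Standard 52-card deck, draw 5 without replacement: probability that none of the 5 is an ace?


P(no aces) = (48/52) × (47/51) × (46/50) × (45/49) × (44/48)
= 0.6588

P = 0.6588


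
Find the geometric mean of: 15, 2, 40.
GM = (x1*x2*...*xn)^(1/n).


Product = 15 × 2 × 40 = 1200
GM = 1200^(1/3) = 10.6266

GM = 10.6266


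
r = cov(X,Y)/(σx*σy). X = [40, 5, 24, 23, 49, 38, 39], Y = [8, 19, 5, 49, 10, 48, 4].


Mean X = 31.1429, Mean Y = 20.4286
SD X = 13.663597, SD Y = 18.321394
Cov = -45.918367
r = -45.918367/(13.663597*18.321394) = -0.1834

r = -0.1834


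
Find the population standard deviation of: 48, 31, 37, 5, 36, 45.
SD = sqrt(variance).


Mean = 33.6667
Variance = 196.5556
SD = sqrt(196.5556) = 14.0198

SD = 14.0198


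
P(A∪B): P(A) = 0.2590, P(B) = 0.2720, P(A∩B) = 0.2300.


P(A∪B) = 0.2590 + 0.2720 - 0.2300
= 0.5310 - 0.2300
= 0.3010

P(A∪B) = 0.3010


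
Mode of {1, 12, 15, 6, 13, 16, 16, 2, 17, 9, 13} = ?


Frequencies: 1:1, 2:1, 6:1, 9:1, 12:1, 13:2, 15:1, 16:2, 17:1
Max frequency = 2
Mode = 13, 16

Mode = 13, 16


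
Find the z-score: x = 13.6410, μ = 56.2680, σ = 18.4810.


z = (13.6410 - 56.2680)/18.4810
= -42.6270/18.4810
= -2.3065

z = -2.3065


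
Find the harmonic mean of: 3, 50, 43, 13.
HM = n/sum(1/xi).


Sum of reciprocals = 1/3 + 1/50 + 1/43 + 1/13 = 0.453512
HM = 4/0.453512 = 8.8200

HM = 8.8200


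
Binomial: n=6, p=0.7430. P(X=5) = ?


C(6,5) = 6
p^5 = 0.226435
(1-p)^1 = 0.257000
P = 6 * 0.226435 * 0.257000 = 0.3492

P(X=5) = 0.3492


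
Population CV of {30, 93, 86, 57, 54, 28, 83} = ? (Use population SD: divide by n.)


Mean = 61.5714
SD = 24.6278
CV = (24.6278/61.5714)*100 = 39.9988%

CV = 39.9988%


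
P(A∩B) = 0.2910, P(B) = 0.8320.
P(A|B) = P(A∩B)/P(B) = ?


P(A|B) = 0.2910/0.8320 = 0.3498

P(A|B) = 0.3498


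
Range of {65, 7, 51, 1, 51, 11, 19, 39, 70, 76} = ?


Max = 76, Min = 1
Range = 76 - 1 = 75

Range = 75


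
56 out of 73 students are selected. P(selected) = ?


P = 56/73 = 0.7671

P = 0.7671


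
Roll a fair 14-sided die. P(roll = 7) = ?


Favorable outcomes (roll = 7): 1
Total outcomes = 14
P = 1/14 = 0.0714

P = 0.0714


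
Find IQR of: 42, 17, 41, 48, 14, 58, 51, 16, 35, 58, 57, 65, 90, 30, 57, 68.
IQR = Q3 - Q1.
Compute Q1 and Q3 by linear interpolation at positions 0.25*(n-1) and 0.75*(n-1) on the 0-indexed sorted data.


Sorted: 14, 16, 17, 30, 35, 41, 42, 48, 51, 57, 57, 58, 58, 65, 68, 90
Q1 (25th %ile) = 33.7500
Q3 (75th %ile) = 58.0000
IQR = 58.0000 - 33.7500 = 24.2500

IQR = 24.2500


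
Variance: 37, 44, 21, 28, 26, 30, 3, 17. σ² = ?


Mean = 25.7500
Squared deviations: 126.5625, 333.0625, 22.5625, 5.0625, 0.0625, 18.0625, 517.5625, 76.5625
Sum = 1099.5000
Variance = 1099.5000/8 = 137.4375

Variance = 137.4375


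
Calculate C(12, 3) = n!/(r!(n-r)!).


C(12,3) = 12!/(3! × 9!)
= 479001600/(6 × 362880)
= 220

C(12,3) = 220


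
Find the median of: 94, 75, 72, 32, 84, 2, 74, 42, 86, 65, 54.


Sorted: 2, 32, 42, 54, 65, 72, 74, 75, 84, 86, 94
n = 11 (odd)
Middle value = 72

Median = 72


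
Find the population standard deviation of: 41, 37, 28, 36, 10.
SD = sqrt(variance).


Mean = 30.4000
Variance = 121.8400
SD = sqrt(121.8400) = 11.0381

SD = 11.0381
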